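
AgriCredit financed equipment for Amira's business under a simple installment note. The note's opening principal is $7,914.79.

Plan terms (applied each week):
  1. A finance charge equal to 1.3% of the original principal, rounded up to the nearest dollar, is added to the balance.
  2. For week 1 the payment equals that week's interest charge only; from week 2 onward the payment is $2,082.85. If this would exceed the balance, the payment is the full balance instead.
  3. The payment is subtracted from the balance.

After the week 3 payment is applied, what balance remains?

$3,955.09

# | Opening | Interest | Payment | End bal
1 | $7,914.79 | $103.00 | $103.00 | $7,914.79
2 | $7,914.79 | $103.00 | $2,082.85 | $5,934.94
3 | $5,934.94 | $103.00 | $2,082.85 | $3,955.09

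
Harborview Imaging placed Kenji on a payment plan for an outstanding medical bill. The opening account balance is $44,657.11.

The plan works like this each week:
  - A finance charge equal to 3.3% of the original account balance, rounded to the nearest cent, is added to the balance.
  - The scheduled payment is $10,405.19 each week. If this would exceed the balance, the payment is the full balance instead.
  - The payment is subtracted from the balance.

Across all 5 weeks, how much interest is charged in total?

$7,368.40

# | Opening | Interest | Payment | End bal
1 | $44,657.11 | $1,473.68 | $10,405.19 | $35,725.60
2 | $35,725.60 | $1,473.68 | $10,405.19 | $26,794.09
3 | $26,794.09 | $1,473.68 | $10,405.19 | $17,862.58
4 | $17,862.58 | $1,473.68 | $10,405.19 | $8,931.07
5 | $8,931.07 | $1,473.68 | $10,404.75 | $0.00
Total interest: $1,473.68 + $1,473.68 + $1,473.68 + $1,473.68 + $1,473.68 = $7,368.40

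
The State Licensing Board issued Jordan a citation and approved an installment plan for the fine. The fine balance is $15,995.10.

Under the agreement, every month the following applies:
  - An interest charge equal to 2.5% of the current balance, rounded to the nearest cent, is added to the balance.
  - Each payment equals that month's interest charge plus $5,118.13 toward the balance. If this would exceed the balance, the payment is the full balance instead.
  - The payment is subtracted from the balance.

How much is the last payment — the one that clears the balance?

$656.73

Month 1: opening $15,995.10; interest $399.88 → $16,394.98; payment $5,518.01; balance $10,876.97
Month 2: opening $10,876.97; interest $271.92 → $11,148.89; payment $5,390.05; balance $5,758.84
Month 3: opening $5,758.84; interest $143.97 → $5,902.81; payment $5,262.10; balance $640.71
Month 4: opening $640.71; interest $16.02 → $656.73; payment $656.73; balance $0.00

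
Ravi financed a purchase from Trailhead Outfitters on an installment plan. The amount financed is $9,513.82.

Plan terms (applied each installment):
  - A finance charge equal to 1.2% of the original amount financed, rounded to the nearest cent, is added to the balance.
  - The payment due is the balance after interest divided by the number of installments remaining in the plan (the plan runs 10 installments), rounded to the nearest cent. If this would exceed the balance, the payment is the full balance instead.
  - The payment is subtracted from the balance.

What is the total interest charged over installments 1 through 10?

$1,141.70

Installment 1: $9,513.82 +$114.17 interest = $9,627.99; pay $962.80 → $8,665.19
Installment 2: $8,665.19 +$114.17 interest = $8,779.36; pay $975.48 → $7,803.88
Installment 3: $7,803.88 +$114.17 interest = $7,918.05; pay $989.76 → $6,928.29
Installment 4: $6,928.29 +$114.17 interest = $7,042.46; pay $1,006.07 → $6,036.39
Installment 5: $6,036.39 +$114.17 interest = $6,150.56; pay $1,025.09 → $5,125.47
Installment 6: $5,125.47 +$114.17 interest = $5,239.64; pay $1,047.93 → $4,191.71
Installment 7: $4,191.71 +$114.17 interest = $4,305.88; pay $1,076.47 → $3,229.41
Installment 8: $3,229.41 +$114.17 interest = $3,343.58; pay $1,114.53 → $2,229.05
Installment 9: $2,229.05 +$114.17 interest = $2,343.22; pay $1,171.61 → $1,171.61
Installment 10: $1,171.61 +$114.17 interest = $1,285.78; pay $1,285.78 → $0.00
Total interest: $114.17 + $114.17 + $114.17 + $114.17 + $114.17 + $114.17 + $114.17 + $114.17 + $114.17 + $114.17 = $1,141.70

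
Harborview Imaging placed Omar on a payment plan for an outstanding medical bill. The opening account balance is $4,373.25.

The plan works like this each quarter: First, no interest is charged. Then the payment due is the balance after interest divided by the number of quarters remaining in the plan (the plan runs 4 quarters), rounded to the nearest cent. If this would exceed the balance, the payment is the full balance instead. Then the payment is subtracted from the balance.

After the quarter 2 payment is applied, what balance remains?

$2,186.63

# | Opening | Payment | End bal
1 | $4,373.25 | $1,093.31 | $3,279.94
2 | $3,279.94 | $1,093.31 | $2,186.63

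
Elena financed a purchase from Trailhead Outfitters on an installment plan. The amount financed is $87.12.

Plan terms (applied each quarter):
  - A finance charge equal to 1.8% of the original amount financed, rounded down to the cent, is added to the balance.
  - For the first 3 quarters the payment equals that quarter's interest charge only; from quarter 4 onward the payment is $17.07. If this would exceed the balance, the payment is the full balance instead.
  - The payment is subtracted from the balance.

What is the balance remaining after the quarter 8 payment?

$9.57

Quarter 1: opening $87.12; interest $1.56 → $88.68; payment $1.56; balance $87.12
Quarter 2: opening $87.12; interest $1.56 → $88.68; payment $1.56; balance $87.12
Quarter 3: opening $87.12; interest $1.56 → $88.68; payment $1.56; balance $87.12
Quarter 4: opening $87.12; interest $1.56 → $88.68; payment $17.07; balance $71.61
Quarter 5: opening $71.61; interest $1.56 → $73.17; payment $17.07; balance $56.10
Quarter 6: opening $56.10; interest $1.56 → $57.66; payment $17.07; balance $40.59
Quarter 7: opening $40.59; interest $1.56 → $42.15; payment $17.07; balance $25.08
Quarter 8: opening $25.08; interest $1.56 → $26.64; payment $17.07; balance $9.57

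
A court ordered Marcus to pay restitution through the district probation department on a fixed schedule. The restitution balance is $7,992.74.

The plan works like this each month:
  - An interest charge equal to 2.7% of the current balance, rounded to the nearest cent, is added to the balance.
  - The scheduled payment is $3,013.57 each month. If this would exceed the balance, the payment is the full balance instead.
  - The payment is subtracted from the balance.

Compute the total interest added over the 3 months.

Month 1: opening $7,992.74; interest $215.80 → $8,208.54; payment $3,013.57; balance $5,194.97
Month 2: opening $5,194.97; interest $140.26 → $5,335.23; payment $3,013.57; balance $2,321.66
Month 3: opening $2,321.66; interest $62.68 → $2,384.34; payment $2,384.34; balance $0.00
Total interest: $215.80 + $140.26 + $62.68 = $418.74

$418.74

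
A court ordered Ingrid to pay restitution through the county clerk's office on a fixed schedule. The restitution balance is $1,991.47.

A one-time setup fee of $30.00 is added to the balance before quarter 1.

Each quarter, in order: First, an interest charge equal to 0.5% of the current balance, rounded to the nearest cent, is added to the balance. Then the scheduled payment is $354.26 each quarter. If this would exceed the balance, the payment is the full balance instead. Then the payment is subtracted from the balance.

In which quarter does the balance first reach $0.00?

Quarter 1: opening $2,021.47; interest $10.11 → $2,031.58; payment $354.26; balance $1,677.32
Quarter 2: opening $1,677.32; interest $8.39 → $1,685.71; payment $354.26; balance $1,331.45
Quarter 3: opening $1,331.45; interest $6.66 → $1,338.11; payment $354.26; balance $983.85
Quarter 4: opening $983.85; interest $4.92 → $988.77; payment $354.26; balance $634.51
Quarter 5: opening $634.51; interest $3.17 → $637.68; payment $354.26; balance $283.42
Quarter 6: opening $283.42; interest $1.42 → $284.84; payment $284.84; balance $0.00
Balance reaches $0.00 in quarter 6.

6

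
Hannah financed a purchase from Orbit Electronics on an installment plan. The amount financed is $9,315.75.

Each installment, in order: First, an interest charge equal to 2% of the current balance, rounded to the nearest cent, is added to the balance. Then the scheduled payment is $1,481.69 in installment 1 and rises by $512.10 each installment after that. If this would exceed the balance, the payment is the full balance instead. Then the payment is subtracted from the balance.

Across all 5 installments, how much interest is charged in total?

Installment 1: $9,315.75 +$186.32 interest = $9,502.07; pay $1,481.69 → $8,020.38
Installment 2: $8,020.38 +$160.41 interest = $8,180.79; pay $1,993.79 → $6,187.00
Installment 3: $6,187.00 +$123.74 interest = $6,310.74; pay $2,505.89 → $3,804.85
Installment 4: $3,804.85 +$76.10 interest = $3,880.95; pay $3,017.99 → $862.96
Installment 5: $862.96 +$17.26 interest = $880.22; pay $880.22 → $0.00
Total interest: $186.32 + $160.41 + $123.74 + $76.10 + $17.26 = $563.83

$563.83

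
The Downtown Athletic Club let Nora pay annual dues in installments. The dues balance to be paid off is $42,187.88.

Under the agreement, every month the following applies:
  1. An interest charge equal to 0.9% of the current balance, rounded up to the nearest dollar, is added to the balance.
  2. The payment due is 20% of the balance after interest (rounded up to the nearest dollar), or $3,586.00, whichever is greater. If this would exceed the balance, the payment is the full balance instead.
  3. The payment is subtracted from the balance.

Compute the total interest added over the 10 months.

Month 1: opening $42,187.88; interest $380.00 → $42,567.88; payment $8,514.00; balance $34,053.88
Month 2: opening $34,053.88; interest $307.00 → $34,360.88; payment $6,873.00; balance $27,487.88
Month 3: opening $27,487.88; interest $248.00 → $27,735.88; payment $5,548.00; balance $22,187.88
Month 4: opening $22,187.88; interest $200.00 → $22,387.88; payment $4,478.00; balance $17,909.88
Month 5: opening $17,909.88; interest $162.00 → $18,071.88; payment $3,615.00; balance $14,456.88
Month 6: opening $14,456.88; interest $131.00 → $14,587.88; payment $3,586.00; balance $11,001.88
Month 7: opening $11,001.88; interest $100.00 → $11,101.88; payment $3,586.00; balance $7,515.88
Month 8: opening $7,515.88; interest $68.00 → $7,583.88; payment $3,586.00; balance $3,997.88
Month 9: opening $3,997.88; interest $36.00 → $4,033.88; payment $3,586.00; balance $447.88
Month 10: opening $447.88; interest $5.00 → $452.88; payment $452.88; balance $0.00
Total interest: $380.00 + $307.00 + $248.00 + $200.00 + $162.00 + $131.00 + $100.00 + $68.00 + $36.00 + $5.00 = $1,637.00

$1,637.00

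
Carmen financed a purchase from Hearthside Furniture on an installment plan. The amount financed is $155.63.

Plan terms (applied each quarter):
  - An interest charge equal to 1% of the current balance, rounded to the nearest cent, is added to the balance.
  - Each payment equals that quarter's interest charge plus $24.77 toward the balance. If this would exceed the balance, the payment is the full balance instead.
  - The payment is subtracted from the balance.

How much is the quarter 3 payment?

$25.83

# | Opening | Interest | Payment | End bal
1 | $155.63 | $1.56 | $26.33 | $130.86
2 | $130.86 | $1.31 | $26.08 | $106.09
3 | $106.09 | $1.06 | $25.83 | $81.32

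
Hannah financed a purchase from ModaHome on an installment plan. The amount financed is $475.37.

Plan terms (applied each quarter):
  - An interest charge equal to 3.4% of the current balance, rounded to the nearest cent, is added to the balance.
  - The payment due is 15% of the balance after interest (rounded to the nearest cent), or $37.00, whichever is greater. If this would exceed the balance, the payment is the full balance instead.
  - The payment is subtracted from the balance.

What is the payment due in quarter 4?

$50.06

# | Opening | Interest | Payment | End bal
1 | $475.37 | $16.16 | $73.73 | $417.80
2 | $417.80 | $14.21 | $64.80 | $367.21
3 | $367.21 | $12.49 | $56.96 | $322.74
4 | $322.74 | $10.97 | $50.06 | $283.65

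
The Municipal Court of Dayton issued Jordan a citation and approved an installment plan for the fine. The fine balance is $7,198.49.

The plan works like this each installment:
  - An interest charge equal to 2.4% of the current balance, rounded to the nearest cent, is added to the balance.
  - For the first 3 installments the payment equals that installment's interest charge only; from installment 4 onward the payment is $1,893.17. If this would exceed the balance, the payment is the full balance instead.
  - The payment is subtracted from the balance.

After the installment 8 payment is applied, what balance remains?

$0.00

Installment 1: opening $7,198.49; interest $172.76 → $7,371.25; payment $172.76; balance $7,198.49
Installment 2: opening $7,198.49; interest $172.76 → $7,371.25; payment $172.76; balance $7,198.49
Installment 3: opening $7,198.49; interest $172.76 → $7,371.25; payment $172.76; balance $7,198.49
Installment 4: opening $7,198.49; interest $172.76 → $7,371.25; payment $1,893.17; balance $5,478.08
Installment 5: opening $5,478.08; interest $131.47 → $5,609.55; payment $1,893.17; balance $3,716.38
Installment 6: opening $3,716.38; interest $89.19 → $3,805.57; payment $1,893.17; balance $1,912.40
Installment 7: opening $1,912.40; interest $45.90 → $1,958.30; payment $1,893.17; balance $65.13
Installment 8: opening $65.13; interest $1.56 → $66.69; payment $66.69; balance $0.00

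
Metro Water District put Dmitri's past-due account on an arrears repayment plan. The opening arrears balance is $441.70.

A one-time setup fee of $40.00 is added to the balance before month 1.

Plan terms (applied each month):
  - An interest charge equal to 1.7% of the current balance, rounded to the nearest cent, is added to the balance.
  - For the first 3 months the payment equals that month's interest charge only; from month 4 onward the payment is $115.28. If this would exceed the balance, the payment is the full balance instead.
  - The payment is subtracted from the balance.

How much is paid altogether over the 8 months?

$528.70

Month 1: opening $481.70; interest $8.19 → $489.89; payment $8.19; balance $481.70
Month 2: opening $481.70; interest $8.19 → $489.89; payment $8.19; balance $481.70
Month 3: opening $481.70; interest $8.19 → $489.89; payment $8.19; balance $481.70
Month 4: opening $481.70; interest $8.19 → $489.89; payment $115.28; balance $374.61
Month 5: opening $374.61; interest $6.37 → $380.98; payment $115.28; balance $265.70
Month 6: opening $265.70; interest $4.52 → $270.22; payment $115.28; balance $154.94
Month 7: opening $154.94; interest $2.63 → $157.57; payment $115.28; balance $42.29
Month 8: opening $42.29; interest $0.72 → $43.01; payment $43.01; balance $0.00
Total paid: $528.70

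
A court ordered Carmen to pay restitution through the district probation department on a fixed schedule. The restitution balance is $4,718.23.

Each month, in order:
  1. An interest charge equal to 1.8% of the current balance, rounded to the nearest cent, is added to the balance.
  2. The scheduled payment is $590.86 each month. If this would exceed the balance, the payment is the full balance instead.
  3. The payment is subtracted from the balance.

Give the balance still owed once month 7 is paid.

Month 1: opening $4,718.23; interest $84.93 → $4,803.16; payment $590.86; balance $4,212.30
Month 2: opening $4,212.30; interest $75.82 → $4,288.12; payment $590.86; balance $3,697.26
Month 3: opening $3,697.26; interest $66.55 → $3,763.81; payment $590.86; balance $3,172.95
Month 4: opening $3,172.95; interest $57.11 → $3,230.06; payment $590.86; balance $2,639.20
Month 5: opening $2,639.20; interest $47.51 → $2,686.71; payment $590.86; balance $2,095.85
Month 6: opening $2,095.85; interest $37.73 → $2,133.58; payment $590.86; balance $1,542.72
Month 7: opening $1,542.72; interest $27.77 → $1,570.49; payment $590.86; balance $979.63

$979.63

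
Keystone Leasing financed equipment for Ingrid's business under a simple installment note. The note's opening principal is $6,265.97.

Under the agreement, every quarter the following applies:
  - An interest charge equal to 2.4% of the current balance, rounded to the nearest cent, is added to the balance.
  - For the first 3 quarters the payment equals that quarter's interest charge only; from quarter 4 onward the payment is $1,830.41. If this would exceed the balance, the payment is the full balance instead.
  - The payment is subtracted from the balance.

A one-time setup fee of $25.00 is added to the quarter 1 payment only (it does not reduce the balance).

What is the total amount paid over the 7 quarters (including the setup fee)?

$7,097.81

Quarter 1: $6,265.97 +$150.38 interest = $6,416.35; pay $150.38 (+ $25.00 fee) → $6,265.97
Quarter 2: $6,265.97 +$150.38 interest = $6,416.35; pay $150.38 → $6,265.97
Quarter 3: $6,265.97 +$150.38 interest = $6,416.35; pay $150.38 → $6,265.97
Quarter 4: $6,265.97 +$150.38 interest = $6,416.35; pay $1,830.41 → $4,585.94
Quarter 5: $4,585.94 +$110.06 interest = $4,696.00; pay $1,830.41 → $2,865.59
Quarter 6: $2,865.59 +$68.77 interest = $2,934.36; pay $1,830.41 → $1,103.95
Quarter 7: $1,103.95 +$26.49 interest = $1,130.44; pay $1,130.44 → $0.00
Total paid: $7,097.81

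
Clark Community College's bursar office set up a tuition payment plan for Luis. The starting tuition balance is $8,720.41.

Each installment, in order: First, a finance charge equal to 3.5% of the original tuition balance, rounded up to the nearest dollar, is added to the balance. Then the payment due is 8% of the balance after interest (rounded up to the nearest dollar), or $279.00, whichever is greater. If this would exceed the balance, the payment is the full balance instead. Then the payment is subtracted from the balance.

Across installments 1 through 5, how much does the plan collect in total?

$3,305.00

Installment 1: $8,720.41 +$306.00 interest = $9,026.41; pay $723.00 → $8,303.41
Installment 2: $8,303.41 +$306.00 interest = $8,609.41; pay $689.00 → $7,920.41
Installment 3: $7,920.41 +$306.00 interest = $8,226.41; pay $659.00 → $7,567.41
Installment 4: $7,567.41 +$306.00 interest = $7,873.41; pay $630.00 → $7,243.41
Installment 5: $7,243.41 +$306.00 interest = $7,549.41; pay $604.00 → $6,945.41
Total paid: $3,305.00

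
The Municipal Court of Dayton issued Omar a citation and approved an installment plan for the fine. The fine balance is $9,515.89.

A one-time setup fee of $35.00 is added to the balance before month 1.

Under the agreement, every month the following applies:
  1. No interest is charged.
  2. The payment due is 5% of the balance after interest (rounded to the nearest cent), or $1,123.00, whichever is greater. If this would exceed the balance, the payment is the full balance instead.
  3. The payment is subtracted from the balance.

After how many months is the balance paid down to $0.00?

Month 1: opening $9,550.89; payment $1,123.00; balance $8,427.89
Month 2: opening $8,427.89; payment $1,123.00; balance $7,304.89
Month 3: opening $7,304.89; payment $1,123.00; balance $6,181.89
Month 4: opening $6,181.89; payment $1,123.00; balance $5,058.89
Month 5: opening $5,058.89; payment $1,123.00; balance $3,935.89
Month 6: opening $3,935.89; payment $1,123.00; balance $2,812.89
Month 7: opening $2,812.89; payment $1,123.00; balance $1,689.89
Month 8: opening $1,689.89; payment $1,123.00; balance $566.89
Month 9: opening $566.89; payment $566.89; balance $0.00
Balance reaches $0.00 in month 9.

9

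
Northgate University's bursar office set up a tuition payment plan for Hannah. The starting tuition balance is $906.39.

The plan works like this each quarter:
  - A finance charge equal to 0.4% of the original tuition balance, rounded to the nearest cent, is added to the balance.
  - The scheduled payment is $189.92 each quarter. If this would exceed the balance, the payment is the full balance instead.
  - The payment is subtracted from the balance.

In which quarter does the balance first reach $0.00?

# | Opening | Interest | Payment | End bal
1 | $906.39 | $3.63 | $189.92 | $720.10
2 | $720.10 | $3.63 | $189.92 | $533.81
3 | $533.81 | $3.63 | $189.92 | $347.52
4 | $347.52 | $3.63 | $189.92 | $161.23
5 | $161.23 | $3.63 | $164.86 | $0.00
Balance reaches $0.00 in quarter 5.

5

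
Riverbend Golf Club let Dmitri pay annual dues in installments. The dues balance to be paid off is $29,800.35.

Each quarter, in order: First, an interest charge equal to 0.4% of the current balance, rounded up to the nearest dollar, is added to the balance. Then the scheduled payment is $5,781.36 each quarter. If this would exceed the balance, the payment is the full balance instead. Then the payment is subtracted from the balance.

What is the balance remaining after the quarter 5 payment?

Quarter 1: opening $29,800.35; interest $120.00 → $29,920.35; payment $5,781.36; balance $24,138.99
Quarter 2: opening $24,138.99; interest $97.00 → $24,235.99; payment $5,781.36; balance $18,454.63
Quarter 3: opening $18,454.63; interest $74.00 → $18,528.63; payment $5,781.36; balance $12,747.27
Quarter 4: opening $12,747.27; interest $51.00 → $12,798.27; payment $5,781.36; balance $7,016.91
Quarter 5: opening $7,016.91; interest $29.00 → $7,045.91; payment $5,781.36; balance $1,264.55

$1,264.55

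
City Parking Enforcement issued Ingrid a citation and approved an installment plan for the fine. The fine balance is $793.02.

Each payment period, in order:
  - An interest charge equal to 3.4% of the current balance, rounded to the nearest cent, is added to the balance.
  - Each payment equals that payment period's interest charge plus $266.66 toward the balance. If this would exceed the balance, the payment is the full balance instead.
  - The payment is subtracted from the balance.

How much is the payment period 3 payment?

$268.53

Payment period 1: $793.02 +$26.96 interest = $819.98; pay $293.62 → $526.36
Payment period 2: $526.36 +$17.90 interest = $544.26; pay $284.56 → $259.70
Payment period 3: $259.70 +$8.83 interest = $268.53; pay $268.53 → $0.00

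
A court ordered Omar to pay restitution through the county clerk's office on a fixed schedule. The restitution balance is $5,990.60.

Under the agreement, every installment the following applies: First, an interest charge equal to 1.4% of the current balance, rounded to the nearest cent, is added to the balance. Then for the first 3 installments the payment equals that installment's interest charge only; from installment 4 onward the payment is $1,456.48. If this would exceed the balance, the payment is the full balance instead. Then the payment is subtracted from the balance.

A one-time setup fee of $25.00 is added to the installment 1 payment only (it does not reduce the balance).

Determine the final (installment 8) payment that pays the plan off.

$389.15

Installment 1: $5,990.60 +$83.87 interest = $6,074.47; pay $83.87 (+ $25.00 fee) → $5,990.60
Installment 2: $5,990.60 +$83.87 interest = $6,074.47; pay $83.87 → $5,990.60
Installment 3: $5,990.60 +$83.87 interest = $6,074.47; pay $83.87 → $5,990.60
Installment 4: $5,990.60 +$83.87 interest = $6,074.47; pay $1,456.48 → $4,617.99
Installment 5: $4,617.99 +$64.65 interest = $4,682.64; pay $1,456.48 → $3,226.16
Installment 6: $3,226.16 +$45.17 interest = $3,271.33; pay $1,456.48 → $1,814.85
Installment 7: $1,814.85 +$25.41 interest = $1,840.26; pay $1,456.48 → $383.78
Installment 8: $383.78 +$5.37 interest = $389.15; pay $389.15 → $0.00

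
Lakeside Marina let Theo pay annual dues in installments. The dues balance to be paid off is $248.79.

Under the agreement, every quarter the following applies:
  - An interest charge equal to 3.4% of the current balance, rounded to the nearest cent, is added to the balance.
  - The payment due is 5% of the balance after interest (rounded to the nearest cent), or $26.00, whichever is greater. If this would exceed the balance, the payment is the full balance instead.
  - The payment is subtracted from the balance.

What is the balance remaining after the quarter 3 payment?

$194.36

Quarter 1: opening $248.79; interest $8.46 → $257.25; payment $26.00; balance $231.25
Quarter 2: opening $231.25; interest $7.86 → $239.11; payment $26.00; balance $213.11
Quarter 3: opening $213.11; interest $7.25 → $220.36; payment $26.00; balance $194.36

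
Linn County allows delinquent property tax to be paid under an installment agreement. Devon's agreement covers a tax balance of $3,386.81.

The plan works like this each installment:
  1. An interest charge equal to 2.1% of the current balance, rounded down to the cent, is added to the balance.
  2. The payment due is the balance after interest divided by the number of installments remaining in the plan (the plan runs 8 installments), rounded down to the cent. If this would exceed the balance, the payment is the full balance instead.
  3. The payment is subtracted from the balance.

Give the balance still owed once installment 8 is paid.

$0.00

Installment 1: $3,386.81 +$71.12 interest = $3,457.93; pay $432.24 → $3,025.69
Installment 2: $3,025.69 +$63.53 interest = $3,089.22; pay $441.31 → $2,647.91
Installment 3: $2,647.91 +$55.60 interest = $2,703.51; pay $450.58 → $2,252.93
Installment 4: $2,252.93 +$47.31 interest = $2,300.24; pay $460.04 → $1,840.20
Installment 5: $1,840.20 +$38.64 interest = $1,878.84; pay $469.71 → $1,409.13
Installment 6: $1,409.13 +$29.59 interest = $1,438.72; pay $479.57 → $959.15
Installment 7: $959.15 +$20.14 interest = $979.29; pay $489.64 → $489.65
Installment 8: $489.65 +$10.28 interest = $499.93; pay $499.93 → $0.00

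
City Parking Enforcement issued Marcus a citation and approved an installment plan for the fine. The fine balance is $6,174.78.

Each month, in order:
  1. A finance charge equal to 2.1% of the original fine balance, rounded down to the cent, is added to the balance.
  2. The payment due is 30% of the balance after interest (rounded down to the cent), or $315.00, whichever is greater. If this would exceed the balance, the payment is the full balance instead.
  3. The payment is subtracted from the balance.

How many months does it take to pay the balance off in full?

Month 1: opening $6,174.78; interest $129.67 → $6,304.45; payment $1,891.33; balance $4,413.12
Month 2: opening $4,413.12; interest $129.67 → $4,542.79; payment $1,362.83; balance $3,179.96
Month 3: opening $3,179.96; interest $129.67 → $3,309.63; payment $992.88; balance $2,316.75
Month 4: opening $2,316.75; interest $129.67 → $2,446.42; payment $733.92; balance $1,712.50
Month 5: opening $1,712.50; interest $129.67 → $1,842.17; payment $552.65; balance $1,289.52
Month 6: opening $1,289.52; interest $129.67 → $1,419.19; payment $425.75; balance $993.44
Month 7: opening $993.44; interest $129.67 → $1,123.11; payment $336.93; balance $786.18
Month 8: opening $786.18; interest $129.67 → $915.85; payment $315.00; balance $600.85
Month 9: opening $600.85; interest $129.67 → $730.52; payment $315.00; balance $415.52
Month 10: opening $415.52; interest $129.67 → $545.19; payment $315.00; balance $230.19
Month 11: opening $230.19; interest $129.67 → $359.86; payment $315.00; balance $44.86
Month 12: opening $44.86; interest $129.67 → $174.53; payment $174.53; balance $0.00
Balance reaches $0.00 in month 12.

12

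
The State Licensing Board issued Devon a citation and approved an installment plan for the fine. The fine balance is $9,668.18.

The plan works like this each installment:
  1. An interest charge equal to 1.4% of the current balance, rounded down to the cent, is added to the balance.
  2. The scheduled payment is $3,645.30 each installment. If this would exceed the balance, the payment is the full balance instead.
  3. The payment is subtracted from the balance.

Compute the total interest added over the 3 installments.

$257.94

# | Opening | Interest | Payment | End bal
1 | $9,668.18 | $135.35 | $3,645.30 | $6,158.23
2 | $6,158.23 | $86.21 | $3,645.30 | $2,599.14
3 | $2,599.14 | $36.38 | $2,635.52 | $0.00
Total interest: $135.35 + $86.21 + $36.38 = $257.94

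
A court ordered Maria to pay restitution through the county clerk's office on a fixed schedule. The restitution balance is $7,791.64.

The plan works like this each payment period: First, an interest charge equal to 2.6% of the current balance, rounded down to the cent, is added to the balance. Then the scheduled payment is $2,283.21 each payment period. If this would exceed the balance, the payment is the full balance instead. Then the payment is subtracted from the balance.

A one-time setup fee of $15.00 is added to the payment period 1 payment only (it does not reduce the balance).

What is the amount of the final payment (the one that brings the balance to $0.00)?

$1,422.08

# | Opening | Interest | Payment | Fee | End bal
1 | $7,791.64 | $202.58 | $2,283.21 | $15.00 | $5,711.01
2 | $5,711.01 | $148.48 | $2,283.21 | — | $3,576.28
3 | $3,576.28 | $92.98 | $2,283.21 | — | $1,386.05
4 | $1,386.05 | $36.03 | $1,422.08 | — | $0.00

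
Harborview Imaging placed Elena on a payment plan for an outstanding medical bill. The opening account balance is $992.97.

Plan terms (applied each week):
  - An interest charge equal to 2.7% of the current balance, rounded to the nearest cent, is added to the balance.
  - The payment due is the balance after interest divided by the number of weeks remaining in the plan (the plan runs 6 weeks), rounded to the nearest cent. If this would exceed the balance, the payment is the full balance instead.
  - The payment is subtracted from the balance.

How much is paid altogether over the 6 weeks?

# | Opening | Interest | Payment | End bal
1 | $992.97 | $26.81 | $169.96 | $849.82
2 | $849.82 | $22.95 | $174.55 | $698.22
3 | $698.22 | $18.85 | $179.27 | $537.80
4 | $537.80 | $14.52 | $184.11 | $368.21
5 | $368.21 | $9.94 | $189.08 | $189.07
6 | $189.07 | $5.10 | $194.17 | $0.00
Total paid: $1,091.14

$1,091.14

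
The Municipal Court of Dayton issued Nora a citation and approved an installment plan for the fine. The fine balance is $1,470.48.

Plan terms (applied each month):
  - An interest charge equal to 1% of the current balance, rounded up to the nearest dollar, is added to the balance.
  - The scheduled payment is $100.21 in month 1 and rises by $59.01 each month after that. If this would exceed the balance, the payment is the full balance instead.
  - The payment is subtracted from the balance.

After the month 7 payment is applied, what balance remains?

Month 1: $1,470.48 +$15.00 interest = $1,485.48; pay $100.21 → $1,385.27
Month 2: $1,385.27 +$14.00 interest = $1,399.27; pay $159.22 → $1,240.05
Month 3: $1,240.05 +$13.00 interest = $1,253.05; pay $218.23 → $1,034.82
Month 4: $1,034.82 +$11.00 interest = $1,045.82; pay $277.24 → $768.58
Month 5: $768.58 +$8.00 interest = $776.58; pay $336.25 → $440.33
Month 6: $440.33 +$5.00 interest = $445.33; pay $395.26 → $50.07
Month 7: $50.07 +$1.00 interest = $51.07; pay $51.07 → $0.00

$0.00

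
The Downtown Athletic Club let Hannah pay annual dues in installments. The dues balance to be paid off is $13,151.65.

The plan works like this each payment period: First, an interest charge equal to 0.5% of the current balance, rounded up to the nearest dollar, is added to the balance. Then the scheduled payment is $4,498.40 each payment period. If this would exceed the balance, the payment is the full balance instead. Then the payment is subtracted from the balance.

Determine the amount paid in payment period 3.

Payment period 1: opening $13,151.65; interest $66.00 → $13,217.65; payment $4,498.40; balance $8,719.25
Payment period 2: opening $8,719.25; interest $44.00 → $8,763.25; payment $4,498.40; balance $4,264.85
Payment period 3: opening $4,264.85; interest $22.00 → $4,286.85; payment $4,286.85; balance $0.00

$4,286.85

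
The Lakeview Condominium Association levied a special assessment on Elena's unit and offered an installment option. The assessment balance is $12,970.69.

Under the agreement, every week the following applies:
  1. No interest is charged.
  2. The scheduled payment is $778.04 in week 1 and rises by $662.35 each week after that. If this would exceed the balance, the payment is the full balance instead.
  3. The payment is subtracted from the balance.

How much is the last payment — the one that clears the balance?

$2,456.99

Week 1: $12,970.69 − $778.04 → $12,192.65
Week 2: $12,192.65 − $1,440.39 → $10,752.26
Week 3: $10,752.26 − $2,102.74 → $8,649.52
Week 4: $8,649.52 − $2,765.09 → $5,884.43
Week 5: $5,884.43 − $3,427.44 → $2,456.99
Week 6: $2,456.99 − $2,456.99 → $0.00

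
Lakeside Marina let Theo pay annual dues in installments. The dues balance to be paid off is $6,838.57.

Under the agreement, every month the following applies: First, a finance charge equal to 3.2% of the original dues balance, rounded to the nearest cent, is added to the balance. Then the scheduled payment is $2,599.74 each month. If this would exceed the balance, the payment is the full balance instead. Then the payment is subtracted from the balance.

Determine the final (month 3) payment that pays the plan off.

$2,295.58

Month 1: $6,838.57 +$218.83 interest = $7,057.40; pay $2,599.74 → $4,457.66
Month 2: $4,457.66 +$218.83 interest = $4,676.49; pay $2,599.74 → $2,076.75
Month 3: $2,076.75 +$218.83 interest = $2,295.58; pay $2,295.58 → $0.00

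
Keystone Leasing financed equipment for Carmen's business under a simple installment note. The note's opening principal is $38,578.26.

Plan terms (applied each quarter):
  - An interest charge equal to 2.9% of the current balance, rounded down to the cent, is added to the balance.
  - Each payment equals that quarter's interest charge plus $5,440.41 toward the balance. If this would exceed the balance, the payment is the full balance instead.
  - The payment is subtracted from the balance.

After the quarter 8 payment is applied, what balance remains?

Quarter 1: opening $38,578.26; interest $1,118.76 → $39,697.02; payment $6,559.17; balance $33,137.85
Quarter 2: opening $33,137.85; interest $960.99 → $34,098.84; payment $6,401.40; balance $27,697.44
Quarter 3: opening $27,697.44; interest $803.22 → $28,500.66; payment $6,243.63; balance $22,257.03
Quarter 4: opening $22,257.03; interest $645.45 → $22,902.48; payment $6,085.86; balance $16,816.62
Quarter 5: opening $16,816.62; interest $487.68 → $17,304.30; payment $5,928.09; balance $11,376.21
Quarter 6: opening $11,376.21; interest $329.91 → $11,706.12; payment $5,770.32; balance $5,935.80
Quarter 7: opening $5,935.80; interest $172.13 → $6,107.93; payment $5,612.54; balance $495.39
Quarter 8: opening $495.39; interest $14.36 → $509.75; payment $509.75; balance $0.00

$0.00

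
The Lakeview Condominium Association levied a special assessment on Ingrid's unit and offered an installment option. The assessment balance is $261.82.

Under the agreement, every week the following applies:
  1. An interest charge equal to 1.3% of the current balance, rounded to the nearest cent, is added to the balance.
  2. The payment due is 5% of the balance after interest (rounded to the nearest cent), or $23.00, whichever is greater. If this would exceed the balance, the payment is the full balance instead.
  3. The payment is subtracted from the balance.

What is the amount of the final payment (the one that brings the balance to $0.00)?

$9.21

Week 1: $261.82 +$3.40 interest = $265.22; pay $23.00 → $242.22
Week 2: $242.22 +$3.15 interest = $245.37; pay $23.00 → $222.37
Week 3: $222.37 +$2.89 interest = $225.26; pay $23.00 → $202.26
Week 4: $202.26 +$2.63 interest = $204.89; pay $23.00 → $181.89
Week 5: $181.89 +$2.36 interest = $184.25; pay $23.00 → $161.25
Week 6: $161.25 +$2.10 interest = $163.35; pay $23.00 → $140.35
Week 7: $140.35 +$1.82 interest = $142.17; pay $23.00 → $119.17
Week 8: $119.17 +$1.55 interest = $120.72; pay $23.00 → $97.72
Week 9: $97.72 +$1.27 interest = $98.99; pay $23.00 → $75.99
Week 10: $75.99 +$0.99 interest = $76.98; pay $23.00 → $53.98
Week 11: $53.98 +$0.70 interest = $54.68; pay $23.00 → $31.68
Week 12: $31.68 +$0.41 interest = $32.09; pay $23.00 → $9.09
Week 13: $9.09 +$0.12 interest = $9.21; pay $9.21 → $0.00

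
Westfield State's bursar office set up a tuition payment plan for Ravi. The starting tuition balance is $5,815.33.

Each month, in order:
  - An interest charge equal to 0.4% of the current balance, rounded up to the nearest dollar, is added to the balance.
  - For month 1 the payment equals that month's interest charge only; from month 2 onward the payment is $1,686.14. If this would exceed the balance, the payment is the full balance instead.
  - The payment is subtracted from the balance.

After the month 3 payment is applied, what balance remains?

Month 1: opening $5,815.33; interest $24.00 → $5,839.33; payment $24.00; balance $5,815.33
Month 2: opening $5,815.33; interest $24.00 → $5,839.33; payment $1,686.14; balance $4,153.19
Month 3: opening $4,153.19; interest $17.00 → $4,170.19; payment $1,686.14; balance $2,484.05

$2,484.05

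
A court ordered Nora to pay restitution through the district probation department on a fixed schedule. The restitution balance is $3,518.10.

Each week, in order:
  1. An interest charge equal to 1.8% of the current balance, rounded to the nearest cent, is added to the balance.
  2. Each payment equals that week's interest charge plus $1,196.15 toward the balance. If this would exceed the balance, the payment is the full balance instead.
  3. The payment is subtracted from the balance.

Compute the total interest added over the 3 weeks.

Week 1: opening $3,518.10; interest $63.33 → $3,581.43; payment $1,259.48; balance $2,321.95
Week 2: opening $2,321.95; interest $41.80 → $2,363.75; payment $1,237.95; balance $1,125.80
Week 3: opening $1,125.80; interest $20.26 → $1,146.06; payment $1,146.06; balance $0.00
Total interest: $63.33 + $41.80 + $20.26 = $125.39

$125.39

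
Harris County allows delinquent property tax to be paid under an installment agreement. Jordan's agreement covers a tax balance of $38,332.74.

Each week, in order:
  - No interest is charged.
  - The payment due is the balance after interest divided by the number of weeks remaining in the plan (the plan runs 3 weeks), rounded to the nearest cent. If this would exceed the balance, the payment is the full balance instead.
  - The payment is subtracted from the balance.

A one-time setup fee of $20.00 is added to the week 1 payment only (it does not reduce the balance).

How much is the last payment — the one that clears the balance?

# | Opening | Payment | Fee | End bal
1 | $38,332.74 | $12,777.58 | $20.00 | $25,555.16
2 | $25,555.16 | $12,777.58 | — | $12,777.58
3 | $12,777.58 | $12,777.58 | — | $0.00

$12,777.58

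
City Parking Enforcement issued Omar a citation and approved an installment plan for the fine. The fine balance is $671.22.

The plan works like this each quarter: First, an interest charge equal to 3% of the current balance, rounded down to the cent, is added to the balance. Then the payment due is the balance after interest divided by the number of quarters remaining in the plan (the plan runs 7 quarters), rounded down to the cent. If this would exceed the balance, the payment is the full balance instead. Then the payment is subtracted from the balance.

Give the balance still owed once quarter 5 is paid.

Quarter 1: opening $671.22; interest $20.13 → $691.35; payment $98.76; balance $592.59
Quarter 2: opening $592.59; interest $17.77 → $610.36; payment $101.72; balance $508.64
Quarter 3: opening $508.64; interest $15.25 → $523.89; payment $104.77; balance $419.12
Quarter 4: opening $419.12; interest $12.57 → $431.69; payment $107.92; balance $323.77
Quarter 5: opening $323.77; interest $9.71 → $333.48; payment $111.16; balance $222.32

$222.32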